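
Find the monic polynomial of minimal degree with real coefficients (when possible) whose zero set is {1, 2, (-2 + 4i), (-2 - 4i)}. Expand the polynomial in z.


The polynomial is p(z) = ∏_{α ∈ S} (z − α), where S = {1, 2, (-2 + 4i), (-2 - 4i)}.
Expanding the product yields: p(z) = z^4 + z^3 + 10·z^2 -52·z + 40.
Note conjugate pairs combine to real quadratics: (z − (-2+4i))(z − (-2−4i)) = z² + 4z + 20.
The resulting polynomial has degree 4 and real coefficients as required.

p(z) = z^4 + z^3 + 10·z^2 -52·z + 40.


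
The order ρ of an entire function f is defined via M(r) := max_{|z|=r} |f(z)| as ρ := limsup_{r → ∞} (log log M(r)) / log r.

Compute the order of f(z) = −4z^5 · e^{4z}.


M(r) = max_{|z|=r} |-4|·|z|^5·|e^{4z}| = 4·r^5 · e^{4r^1} (the factors attain their maxima compatibly on |z|=r). Then log M(r) = log 4 + 5·log r + 4r^1, dominated by the last term, so log log M(r) ~ 1·log r. The polynomial factor -4z^5 contributes only a log r term and does not affect the order. ρ = 1.
Therefore ρ = 1.

Order ρ = 1.


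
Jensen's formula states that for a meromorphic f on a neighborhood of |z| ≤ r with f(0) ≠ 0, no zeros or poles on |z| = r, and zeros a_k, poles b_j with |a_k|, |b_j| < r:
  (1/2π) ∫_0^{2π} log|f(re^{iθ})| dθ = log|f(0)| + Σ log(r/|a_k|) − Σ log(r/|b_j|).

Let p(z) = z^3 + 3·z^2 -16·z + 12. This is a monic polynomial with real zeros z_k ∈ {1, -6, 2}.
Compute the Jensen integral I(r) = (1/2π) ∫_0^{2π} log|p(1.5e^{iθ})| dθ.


Zeros: -6, 1, 2; r = 1.5.
Inside |z| < r: 1. Outside (|z| ≥ r): -6, 2.
p(0) = 12, so log|p(0)| = log(12) = 2.4849.
Apply Jensen: I(r) = log|p(0)| + Σ_k log(r/|z_k|), summed over zeros inside |z| < r.
  log(r/|z_k|) for z_k = 1: log(1.5/1) = 0.4055
  Outside zeros (-6, 2) contribute nothing to the Jensen sum.
Sum over inside zeros: 0.4055.
I(r) = log|p(0)| + (inside sum) = 2.4849 + 0.4055 = 2.8904.
Note: since some zeros are outside |z| ≤ r, the simplified n·log(r) form does NOT apply — only the inside zeros contribute.

I(r) ≈ 2.8904.


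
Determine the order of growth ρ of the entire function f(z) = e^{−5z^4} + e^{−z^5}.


Each summand is entire of order 4 and 5 respectively (as in the single-exponential case). The order of a sum is at most the max of the orders, so ρ ≤ 5. For the lower bound: on |z|=r choose arg z so that -1z^5 is real positive; then |e^{-1z^5}| = e^{1r^5} while |e^{-5z^4}| ≤ e^{5r^4} = o(e^{1r^5}). So |f| ≥ e^{1r^5}(1 − o(1)) and ρ ≥ 5. Hence ρ = max(4, 5) = 5.
Therefore ρ = 5.

Order ρ = 5.


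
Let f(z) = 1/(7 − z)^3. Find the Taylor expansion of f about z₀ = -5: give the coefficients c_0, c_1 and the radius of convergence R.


Let w = z − z₀, so z = z₀ + w.
Then 7 − z = 7 − (z₀ + w) = (7 − z₀) − w = 12 − w.
f(z) = 1/(12 − w)^3 = (1/(12)^3) · (1 − w/(12))^{−3}.
By the binomial series (1−u)^{−3} = Σ_{n≥0} C(n+2, 2) u^n for |u|<1, with u = w/(12):
  c_n = C(n+2, 2) / (12)^(n+3).
  c_0 = 1/(12)^3 = 1/1728.
  c_1 = 3/(12)^4 = 1/6912.
The series is valid for |w/d| < 1, i.e. |z − z₀| < |d|.
Radius of convergence: R = |7 − z₀| = |12| = 12 (distance from z₀ to the singularity z = 7).

c_0 = 1/1728, c_1 = 1/6912; R = 12.


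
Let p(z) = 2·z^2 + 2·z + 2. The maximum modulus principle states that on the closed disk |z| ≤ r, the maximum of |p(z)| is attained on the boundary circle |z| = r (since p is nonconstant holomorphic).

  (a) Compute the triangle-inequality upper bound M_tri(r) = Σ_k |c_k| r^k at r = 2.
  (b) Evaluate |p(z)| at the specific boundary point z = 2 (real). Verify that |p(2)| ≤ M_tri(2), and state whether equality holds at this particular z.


Coefficients: c_0 = 2, c_1 = 2, c_2 = 2. Radius r = 2.
Part (a). Triangle bound: M_tri(r) = Σ_k |c_k| r^k
  = |2|·2^0 + |2|·2^1 + |2|·2^2
  = 2 + 4 + 8 = 14.
This bounds M(r) := max_{|z|=r} |p(z)| from above; equality holds iff all terms c_k z^k can be made to align in phase at a single z on |z|=r.
Part (b). At z = 2 (real, on the circle |z| = r):
  p(2) = (2)·2^0 + (2)·2^1 + (2)·2^2 = 14.
  |p(2)| = 14.
Since all nonzero coefficients share the same sign, |p(2)| = 14 = M_tri(2); the triangle bound is attained at z = 2, so in fact M(r) = 14.

M_tri(2) = 14; |p(2)| = 14; equality at z=2: yes.


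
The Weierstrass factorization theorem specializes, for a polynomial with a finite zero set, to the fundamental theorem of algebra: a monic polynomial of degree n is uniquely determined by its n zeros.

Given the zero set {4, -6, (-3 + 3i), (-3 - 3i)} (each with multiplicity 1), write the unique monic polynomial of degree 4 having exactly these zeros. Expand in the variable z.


The polynomial is p(z) = ∏_{α ∈ S} (z − α), where S = {4, -6, (-3 + 3i), (-3 - 3i)}.
Expanding the product yields: p(z) = z^4 + 8·z^3 + 6·z^2 -108·z -432.
Note conjugate pairs combine to real quadratics: (z − (-3+3i))(z − (-3−3i)) = z² + 6z + 18.
The resulting polynomial has degree 4 and real coefficients as required.

p(z) = z^4 + 8·z^3 + 6·z^2 -108·z -432.


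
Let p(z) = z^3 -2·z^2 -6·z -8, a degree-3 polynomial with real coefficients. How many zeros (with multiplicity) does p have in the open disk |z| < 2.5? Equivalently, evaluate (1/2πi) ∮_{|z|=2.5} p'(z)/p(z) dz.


The zeros of p are: (-1 + 1i), (-1 - 1i), 4.
Their magnitudes are: 1.414, 1.414, 4.
Zeros with |z| < R = 2.5: (-1 + 1i), (-1 - 1i).
Count = 2.
By the argument principle, (1/2πi) ∮_{|z|=R} p'(z)/p(z) dz equals exactly this count.

Number of zeros inside |z| < 2.5: 2.


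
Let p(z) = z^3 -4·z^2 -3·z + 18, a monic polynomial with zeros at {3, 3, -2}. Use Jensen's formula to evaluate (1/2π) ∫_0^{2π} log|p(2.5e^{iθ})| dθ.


Zeros: -2, 3, 3; r = 2.5.
Inside |z| < r: -2. Outside (|z| ≥ r): 3, 3.
p(0) = 18, so log|p(0)| = log(18) = 2.8904.
Apply Jensen: I(r) = log|p(0)| + Σ_k log(r/|z_k|), summed over zeros inside |z| < r.
  log(r/|z_k|) for z_k = -2: log(2.5/2) = 0.2231
  Outside zeros (3, 3) contribute nothing to the Jensen sum.
Sum over inside zeros: 0.2231.
I(r) = log|p(0)| + (inside sum) = 2.8904 + 0.2231 = 3.1135.
Note: since some zeros are outside |z| ≤ r, the simplified n·log(r) form does NOT apply — only the inside zeros contribute.

I(r) ≈ 3.1135.


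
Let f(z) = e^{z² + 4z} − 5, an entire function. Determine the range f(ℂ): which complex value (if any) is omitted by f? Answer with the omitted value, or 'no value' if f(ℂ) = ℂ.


Little Picard bounds the complement of f(ℂ) to at most one point.
The exponent g(z) = z² + 4z is a nonconstant polynomial, hence surjective onto ℂ. So e^{g(z)} takes every value in {e^w : w ∈ ℂ} = ℂ ∖ {0}. Adding -5 shifts the range to ℂ ∖ {-5}. f omits exactly -5.

Omitted value: -5.


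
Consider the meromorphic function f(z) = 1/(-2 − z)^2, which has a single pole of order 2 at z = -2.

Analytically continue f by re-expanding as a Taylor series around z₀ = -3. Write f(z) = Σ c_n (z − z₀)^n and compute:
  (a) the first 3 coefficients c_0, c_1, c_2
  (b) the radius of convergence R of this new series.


Let w = z − z₀, so z = z₀ + w.
Then -2 − z = -2 − (z₀ + w) = (-2 − z₀) − w = 1 − w.
f(z) = 1/(1 − w)^2 = (1/(1)^2) · (1 − w/(1))^{−2}.
By the binomial series (1−u)^{−2} = Σ_{n≥0} C(n+1, 1) u^n for |u|<1, with u = w/(1):
  c_n = C(n+1, 1) / (1)^(n+2).
  c_0 = 1/(1)^2 = 1.
  c_1 = 2/(1)^3 = 2.
  c_2 = 3/(1)^4 = 3.
The series is valid for |w/d| < 1, i.e. |z − z₀| < |d|.
Radius of convergence: R = |-2 − z₀| = |1| = 1 (distance from z₀ to the singularity z = -2).

c_0 = 1, c_1 = 2, c_2 = 3; R = 1.


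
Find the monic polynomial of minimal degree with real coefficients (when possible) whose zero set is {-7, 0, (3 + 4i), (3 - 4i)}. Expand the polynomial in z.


The polynomial is p(z) = ∏_{α ∈ S} (z − α), where S = {-7, 0, (3 + 4i), (3 - 4i)}.
Expanding the product yields: p(z) = z^4 + z^3 -17·z^2 + 175·z.
Note conjugate pairs combine to real quadratics: (z − (3+4i))(z − (3−4i)) = z² − 6z + 25.
The resulting polynomial has degree 4 and real coefficients as required.

p(z) = z^4 + z^3 -17·z^2 + 175·z.


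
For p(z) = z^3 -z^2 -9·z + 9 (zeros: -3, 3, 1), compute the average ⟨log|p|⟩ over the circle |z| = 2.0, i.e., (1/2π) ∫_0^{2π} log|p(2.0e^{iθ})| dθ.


Zeros: -3, 1, 3; r = 2.0.
Inside |z| < r: 1. Outside (|z| ≥ r): -3, 3.
p(0) = 9, so log|p(0)| = log(9) = 2.1972.
Apply Jensen: I(r) = log|p(0)| + Σ_k log(r/|z_k|), summed over zeros inside |z| < r.
  log(r/|z_k|) for z_k = 1: log(2.0/1) = 0.6931
  Outside zeros (-3, 3) contribute nothing to the Jensen sum.
Sum over inside zeros: 0.6931.
I(r) = log|p(0)| + (inside sum) = 2.1972 + 0.6931 = 2.8904.
Note: since some zeros are outside |z| ≤ r, the simplified n·log(r) form does NOT apply — only the inside zeros contribute.

I(r) ≈ 2.8904.


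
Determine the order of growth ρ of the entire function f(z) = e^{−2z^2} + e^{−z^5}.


Each summand is entire of order 2 and 5 respectively (as in the single-exponential case). The order of a sum is at most the max of the orders, so ρ ≤ 5. For the lower bound: on |z|=r choose arg z so that -1z^5 is real positive; then |e^{-1z^5}| = e^{1r^5} while |e^{-2z^2}| ≤ e^{2r^2} = o(e^{1r^5}). So |f| ≥ e^{1r^5}(1 − o(1)) and ρ ≥ 5. Hence ρ = max(2, 5) = 5.
Therefore ρ = 5.

Order ρ = 5.


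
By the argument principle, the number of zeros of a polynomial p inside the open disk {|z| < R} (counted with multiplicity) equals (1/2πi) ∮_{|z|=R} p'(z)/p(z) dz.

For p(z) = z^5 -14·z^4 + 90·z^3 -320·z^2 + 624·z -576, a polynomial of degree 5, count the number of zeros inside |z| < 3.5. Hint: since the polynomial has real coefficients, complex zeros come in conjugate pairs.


The zeros of p are: (3 + 3i), (3 - 3i), 4, (2 + 2i), (2 - 2i).
Their magnitudes are: 4.243, 4.243, 4, 2.828, 2.828.
Zeros with |z| < R = 3.5: (2 + 2i), (2 - 2i).
Count = 2.
By the argument principle, (1/2πi) ∮_{|z|=R} p'(z)/p(z) dz equals exactly this count.

Number of zeros inside |z| < 3.5: 2.


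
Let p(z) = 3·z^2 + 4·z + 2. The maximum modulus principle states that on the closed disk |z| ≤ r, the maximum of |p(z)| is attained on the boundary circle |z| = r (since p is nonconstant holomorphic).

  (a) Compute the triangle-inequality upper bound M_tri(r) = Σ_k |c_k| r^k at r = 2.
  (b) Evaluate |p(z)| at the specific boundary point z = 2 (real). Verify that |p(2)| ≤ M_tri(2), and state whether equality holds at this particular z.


Coefficients: c_0 = 2, c_1 = 4, c_2 = 3. Radius r = 2.
Part (a). Triangle bound: M_tri(r) = Σ_k |c_k| r^k
  = |2|·2^0 + |4|·2^1 + |3|·2^2
  = 2 + 8 + 12 = 22.
This bounds M(r) := max_{|z|=r} |p(z)| from above; equality holds iff all terms c_k z^k can be made to align in phase at a single z on |z|=r.
Part (b). At z = 2 (real, on the circle |z| = r):
  p(2) = (2)·2^0 + (4)·2^1 + (3)·2^2 = 22.
  |p(2)| = 22.
Since all nonzero coefficients share the same sign, |p(2)| = 22 = M_tri(2); the triangle bound is attained at z = 2, so in fact M(r) = 22.

M_tri(2) = 22; |p(2)| = 22; equality at z=2: yes.


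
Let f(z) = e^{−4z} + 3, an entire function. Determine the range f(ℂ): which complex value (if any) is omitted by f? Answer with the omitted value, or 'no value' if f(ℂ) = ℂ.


Little Picard bounds the complement of f(ℂ) to at most one point.
e^{−4z} is never zero on ℂ, so 1·e^{−4z} takes every value in ℂ ∖ {0}. Adding 3 shifts the range to ℂ ∖ {3}. Thus f omits exactly the value 3.

Omitted value: 3.


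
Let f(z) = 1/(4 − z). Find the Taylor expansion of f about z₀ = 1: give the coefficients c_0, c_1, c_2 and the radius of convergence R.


Let w = z − z₀, so z = z₀ + w.
Then 4 − z = 4 − (z₀ + w) = (4 − z₀) − w = 3 − w.
f(z) = 1/(3 − w) = (1/(3)) · 1/(1 − w/(3)) = Σ_{n≥0} w^n / (3)^(n+1).
So c_n = 1/(3)^(n+1):
  c_0 = 1/(3)^1 = 1/3.
  c_1 = 1/(3)^2 = 1/9.
  c_2 = 1/(3)^3 = 1/27.
The series is valid for |w/d| < 1, i.e. |z − z₀| < |d|.
Radius of convergence: R = |4 − z₀| = |3| = 3 (distance from z₀ to the singularity z = 4).

c_0 = 1/3, c_1 = 1/9, c_2 = 1/27; R = 3.


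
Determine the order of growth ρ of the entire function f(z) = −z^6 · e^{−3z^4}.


M(r) = max_{|z|=r} |-1|·|z|^6·|e^{−3z^4}| = 1·r^6 · e^{3r^4} (the factors attain their maxima compatibly on |z|=r). Then log M(r) = log 1 + 6·log r + 3r^4, dominated by the last term, so log log M(r) ~ 4·log r. The polynomial factor -1z^6 contributes only a log r term and does not affect the order. ρ = 4.
Therefore ρ = 4.

Order ρ = 4.


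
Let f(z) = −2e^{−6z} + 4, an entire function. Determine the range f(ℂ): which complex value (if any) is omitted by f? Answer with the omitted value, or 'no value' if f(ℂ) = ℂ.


Little Picard bounds the complement of f(ℂ) to at most one point.
e^{−6z} is never zero on ℂ, so -2·e^{−6z} takes every value in ℂ ∖ {0}. Adding 4 shifts the range to ℂ ∖ {4}. Thus f omits exactly the value 4.

Omitted value: 4.


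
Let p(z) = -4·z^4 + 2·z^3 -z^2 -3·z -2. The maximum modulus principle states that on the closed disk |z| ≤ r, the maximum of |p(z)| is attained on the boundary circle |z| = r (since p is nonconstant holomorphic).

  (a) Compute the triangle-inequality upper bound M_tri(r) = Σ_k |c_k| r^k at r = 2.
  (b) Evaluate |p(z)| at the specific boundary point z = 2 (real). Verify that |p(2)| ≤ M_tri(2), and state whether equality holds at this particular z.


Coefficients: c_0 = -2, c_1 = -3, c_2 = -1, c_3 = 2, c_4 = -4. Radius r = 2.
Part (a). Triangle bound: M_tri(r) = Σ_k |c_k| r^k
  = |-2|·2^0 + |-3|·2^1 + |-1|·2^2 + |2|·2^3 + |-4|·2^4
  = 2 + 6 + 4 + 16 + 64 = 92.
This bounds M(r) := max_{|z|=r} |p(z)| from above; equality holds iff all terms c_k z^k can be made to align in phase at a single z on |z|=r.
Part (b). At z = 2 (real, on the circle |z| = r):
  p(2) = (-2)·2^0 + (-3)·2^1 + (-1)·2^2 + (2)·2^3 + (-4)·2^4 = -60.
  |p(2)| = 60.
Check: |p(2)| = 60 ≤ 92 = M_tri(2). ✓ Equality does not hold at z = 2 (the coefficients have mixed signs, so the terms do not all align in phase there).

M_tri(2) = 92; |p(2)| = 60; equality at z=2: no.


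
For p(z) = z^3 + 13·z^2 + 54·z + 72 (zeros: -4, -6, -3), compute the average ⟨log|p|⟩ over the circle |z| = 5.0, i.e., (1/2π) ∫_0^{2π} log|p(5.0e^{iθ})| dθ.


Zeros: -6, -4, -3; r = 5.0.
Inside |z| < r: -4, -3. Outside (|z| ≥ r): -6.
p(0) = 72, so log|p(0)| = log(72) = 4.2767.
Apply Jensen: I(r) = log|p(0)| + Σ_k log(r/|z_k|), summed over zeros inside |z| < r.
  log(r/|z_k|) for z_k = -4: log(5.0/4) = 0.2231
  log(r/|z_k|) for z_k = -3: log(5.0/3) = 0.5108
  Outside zeros (-6) contribute nothing to the Jensen sum.
Sum over inside zeros: 0.7340.
I(r) = log|p(0)| + (inside sum) = 4.2767 + 0.7340 = 5.0106.
Note: since some zeros are outside |z| ≤ r, the simplified n·log(r) form does NOT apply — only the inside zeros contribute.

I(r) ≈ 5.0106.


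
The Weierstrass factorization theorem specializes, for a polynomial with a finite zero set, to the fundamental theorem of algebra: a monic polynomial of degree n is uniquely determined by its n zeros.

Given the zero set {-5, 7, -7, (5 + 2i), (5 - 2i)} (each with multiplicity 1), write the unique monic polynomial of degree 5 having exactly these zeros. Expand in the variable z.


The polynomial is p(z) = ∏_{α ∈ S} (z − α), where S = {-5, 7, -7, (5 + 2i), (5 - 2i)}.
Expanding the product yields: p(z) = z^5 -5·z^4 -70·z^3 + 390·z^2 + 1029·z -7105.
Note conjugate pairs combine to real quadratics: (z − (5+2i))(z − (5−2i)) = z² − 10z + 29.
The resulting polynomial has degree 5 and real coefficients as required.

p(z) = z^5 -5·z^4 -70·z^3 + 390·z^2 + 1029·z -7105.


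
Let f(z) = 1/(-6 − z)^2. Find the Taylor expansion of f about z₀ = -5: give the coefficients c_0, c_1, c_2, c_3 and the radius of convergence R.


Let w = z − z₀, so z = z₀ + w.
Then -6 − z = -6 − (z₀ + w) = (-6 − z₀) − w = -1 − w.
f(z) = 1/(-1 − w)^2 = (1/(-1)^2) · (1 − w/(-1))^{−2}.
By the binomial series (1−u)^{−2} = Σ_{n≥0} C(n+1, 1) u^n for |u|<1, with u = w/(-1):
  c_n = C(n+1, 1) / (-1)^(n+2).
  c_0 = 1/(-1)^2 = 1.
  c_1 = 2/(-1)^3 = -2.
  c_2 = 3/(-1)^4 = 3.
  c_3 = 4/(-1)^5 = -4.
The series is valid for |w/d| < 1, i.e. |z − z₀| < |d|.
Radius of convergence: R = |-6 − z₀| = |-1| = 1 (distance from z₀ to the singularity z = -6).

c_0 = 1, c_1 = -2, c_2 = 3, c_3 = -4; R = 1.


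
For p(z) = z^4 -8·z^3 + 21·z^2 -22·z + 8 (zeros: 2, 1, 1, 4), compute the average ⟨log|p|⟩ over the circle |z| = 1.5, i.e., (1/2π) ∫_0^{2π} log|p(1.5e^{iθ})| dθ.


Zeros: 1, 1, 2, 4; r = 1.5.
Inside |z| < r: 1, 1. Outside (|z| ≥ r): 2, 4.
p(0) = 8, so log|p(0)| = log(8) = 2.0794.
Apply Jensen: I(r) = log|p(0)| + Σ_k log(r/|z_k|), summed over zeros inside |z| < r.
  log(r/|z_k|) for z_k = 1: log(1.5/1) = 0.4055
  log(r/|z_k|) for z_k = 1: log(1.5/1) = 0.4055
  Outside zeros (2, 4) contribute nothing to the Jensen sum.
Sum over inside zeros: 0.8109.
I(r) = log|p(0)| + (inside sum) = 2.0794 + 0.8109 = 2.8904.
Note: since some zeros are outside |z| ≤ r, the simplified n·log(r) form does NOT apply — only the inside zeros contribute.

I(r) ≈ 2.8904.


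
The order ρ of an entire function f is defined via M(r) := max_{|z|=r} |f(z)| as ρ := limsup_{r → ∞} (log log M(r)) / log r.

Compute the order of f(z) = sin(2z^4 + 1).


Write sin(w) = (e^{iw} ± e^{−iw})/(2 or 2i), so |sin(w)| ≤ e^{|w|}. With w = 2z^4 + 1, |w| ≤ 2r^4 + 1 on |z|=r, giving M(r) ≤ e^{2r^4 + 1} and ρ ≤ 4. For the lower bound, choose z on |z|=r with 2z^4 purely imaginary of modulus 2r^4; then |sin(2z^4 + 1)| grows like e^{2r^4}/2, so ρ ≥ 4. Hence ρ = 4.
Therefore ρ = 4.

Order ρ = 4.


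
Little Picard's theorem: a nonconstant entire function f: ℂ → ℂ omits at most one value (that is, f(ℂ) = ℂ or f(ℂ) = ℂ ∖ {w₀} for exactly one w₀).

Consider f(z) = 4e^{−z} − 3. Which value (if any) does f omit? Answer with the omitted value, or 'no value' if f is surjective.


Little Picard bounds the complement of f(ℂ) to at most one point.
e^{−z} is never zero on ℂ, so 4·e^{−z} takes every value in ℂ ∖ {0}. Adding -3 shifts the range to ℂ ∖ {-3}. Thus f omits exactly the value -3.

Omitted value: -3.


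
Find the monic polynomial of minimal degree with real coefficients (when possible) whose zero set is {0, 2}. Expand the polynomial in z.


The polynomial is p(z) = ∏_{α ∈ S} (z − α), where S = {0, 2}.
Expanding the product yields: p(z) = z^2 -2·z.
The resulting polynomial has degree 2 and real coefficients as required.

p(z) = z^2 -2·z.


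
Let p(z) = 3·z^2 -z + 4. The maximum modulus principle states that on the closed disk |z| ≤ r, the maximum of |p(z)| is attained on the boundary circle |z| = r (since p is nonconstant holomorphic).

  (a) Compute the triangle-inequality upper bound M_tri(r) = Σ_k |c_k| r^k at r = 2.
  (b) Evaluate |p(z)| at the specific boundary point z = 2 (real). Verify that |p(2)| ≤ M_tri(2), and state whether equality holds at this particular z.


Coefficients: c_0 = 4, c_1 = -1, c_2 = 3. Radius r = 2.
Part (a). Triangle bound: M_tri(r) = Σ_k |c_k| r^k
  = |4|·2^0 + |-1|·2^1 + |3|·2^2
  = 4 + 2 + 12 = 18.
This bounds M(r) := max_{|z|=r} |p(z)| from above; equality holds iff all terms c_k z^k can be made to align in phase at a single z on |z|=r.
Part (b). At z = 2 (real, on the circle |z| = r):
  p(2) = (4)·2^0 + (-1)·2^1 + (3)·2^2 = 14.
  |p(2)| = 14.
Check: |p(2)| = 14 ≤ 18 = M_tri(2). ✓ Equality does not hold at z = 2 (the coefficients have mixed signs, so the terms do not all align in phase there).

M_tri(2) = 18; |p(2)| = 14; equality at z=2: no.


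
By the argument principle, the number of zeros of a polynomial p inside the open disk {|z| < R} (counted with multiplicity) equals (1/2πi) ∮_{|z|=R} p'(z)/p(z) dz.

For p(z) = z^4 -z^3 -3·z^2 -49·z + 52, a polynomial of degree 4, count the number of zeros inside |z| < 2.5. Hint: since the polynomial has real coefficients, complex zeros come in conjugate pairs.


The zeros of p are: 4, 1, (-2 + 3i), (-2 - 3i).
Their magnitudes are: 4, 1, 3.606, 3.606.
Zeros with |z| < R = 2.5: 1.
Count = 1.
By the argument principle, (1/2πi) ∮_{|z|=R} p'(z)/p(z) dz equals exactly this count.

Number of zeros inside |z| < 2.5: 1.


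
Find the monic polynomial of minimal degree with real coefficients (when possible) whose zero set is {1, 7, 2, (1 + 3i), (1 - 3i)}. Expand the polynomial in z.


The polynomial is p(z) = ∏_{α ∈ S} (z − α), where S = {1, 7, 2, (1 + 3i), (1 - 3i)}.
Expanding the product yields: p(z) = z^5 -12·z^4 + 53·z^3 -160·z^2 + 258·z -140.
Note conjugate pairs combine to real quadratics: (z − (1+3i))(z − (1−3i)) = z² − 2z + 10.
The resulting polynomial has degree 5 and real coefficients as required.

p(z) = z^5 -12·z^4 + 53·z^3 -160·z^2 + 258·z -140.


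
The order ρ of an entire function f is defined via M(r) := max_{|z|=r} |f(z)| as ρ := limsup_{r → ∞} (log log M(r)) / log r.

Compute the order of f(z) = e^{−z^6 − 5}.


|e^{−z^6 − 5}| = e^{Re(-1·z^6) + -5} ≤ e^{1|z|^6 + -5} = e^{1r^6 + -5} on |z| = r, so ρ ≤ 6. Choosing z on |z|=r so that -1·z^6 is real positive (always possible by picking arg z appropriately) gives |f(z)| = e^{1r^6 + -5}, matching the bound. The additive constant -5 does not affect log log M(r) ~ 6·log r. Hence ρ = 6.
Therefore ρ = 6.

Order ρ = 6.


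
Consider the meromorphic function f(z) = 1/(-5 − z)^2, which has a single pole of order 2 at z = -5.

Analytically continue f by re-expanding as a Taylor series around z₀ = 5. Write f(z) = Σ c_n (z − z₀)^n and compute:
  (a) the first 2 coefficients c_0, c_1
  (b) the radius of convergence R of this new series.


Let w = z − z₀, so z = z₀ + w.
Then -5 − z = -5 − (z₀ + w) = (-5 − z₀) − w = -10 − w.
f(z) = 1/(-10 − w)^2 = (1/(-10)^2) · (1 − w/(-10))^{−2}.
By the binomial series (1−u)^{−2} = Σ_{n≥0} C(n+1, 1) u^n for |u|<1, with u = w/(-10):
  c_n = C(n+1, 1) / (-10)^(n+2).
  c_0 = 1/(-10)^2 = 1/100.
  c_1 = 2/(-10)^3 = -1/500.
The series is valid for |w/d| < 1, i.e. |z − z₀| < |d|.
Radius of convergence: R = |-5 − z₀| = |-10| = 10 (distance from z₀ to the singularity z = -5).

c_0 = 1/100, c_1 = -1/500; R = 10.


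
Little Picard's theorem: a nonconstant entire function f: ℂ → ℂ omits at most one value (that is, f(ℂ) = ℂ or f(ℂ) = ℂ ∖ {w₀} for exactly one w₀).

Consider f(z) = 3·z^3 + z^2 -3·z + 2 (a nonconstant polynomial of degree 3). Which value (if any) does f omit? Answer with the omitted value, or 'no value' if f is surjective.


Little Picard bounds the complement of f(ℂ) to at most one point.
For every w ∈ ℂ, the equation p(z) − w = 0 is a nonconstant polynomial in z and hence has at least one root by the fundamental theorem of algebra. So p is surjective onto ℂ, omitting no value.

Omitted value: no value.


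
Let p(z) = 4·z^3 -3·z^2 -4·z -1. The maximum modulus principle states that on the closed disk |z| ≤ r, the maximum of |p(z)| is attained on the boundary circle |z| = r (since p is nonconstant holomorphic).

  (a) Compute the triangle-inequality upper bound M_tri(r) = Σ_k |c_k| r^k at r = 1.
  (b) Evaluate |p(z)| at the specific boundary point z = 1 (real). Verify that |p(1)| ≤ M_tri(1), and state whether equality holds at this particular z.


Coefficients: c_0 = -1, c_1 = -4, c_2 = -3, c_3 = 4. Radius r = 1.
Part (a). Triangle bound: M_tri(r) = Σ_k |c_k| r^k
  = |-1|·1^0 + |-4|·1^1 + |-3|·1^2 + |4|·1^3
  = 1 + 4 + 3 + 4 = 12.
This bounds M(r) := max_{|z|=r} |p(z)| from above; equality holds iff all terms c_k z^k can be made to align in phase at a single z on |z|=r.
Part (b). At z = 1 (real, on the circle |z| = r):
  p(1) = (-1)·1^0 + (-4)·1^1 + (-3)·1^2 + (4)·1^3 = -4.
  |p(1)| = 4.
Check: |p(1)| = 4 ≤ 12 = M_tri(1). ✓ Equality does not hold at z = 1 (the coefficients have mixed signs, so the terms do not all align in phase there).

M_tri(1) = 12; |p(1)| = 4; equality at z=1: no.


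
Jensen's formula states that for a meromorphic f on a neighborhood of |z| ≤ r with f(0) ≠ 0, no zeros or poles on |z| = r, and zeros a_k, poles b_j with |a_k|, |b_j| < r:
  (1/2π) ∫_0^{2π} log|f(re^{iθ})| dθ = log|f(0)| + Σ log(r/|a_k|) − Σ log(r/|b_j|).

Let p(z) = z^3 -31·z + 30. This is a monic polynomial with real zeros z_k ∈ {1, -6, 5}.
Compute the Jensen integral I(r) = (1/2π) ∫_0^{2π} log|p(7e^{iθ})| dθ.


Zeros: -6, 1, 5; r = 7.
Inside |z| < r: -6, 1, 5. Outside (|z| ≥ r): ∅.
p(0) = 30, so log|p(0)| = log(30) = 3.4012.
Apply Jensen: I(r) = log|p(0)| + Σ_k log(r/|z_k|), summed over zeros inside |z| < r.
  log(r/|z_k|) for z_k = 1: log(7/1) = 1.9459
  log(r/|z_k|) for z_k = -6: log(7/6) = 0.1542
  log(r/|z_k|) for z_k = 5: log(7/5) = 0.3365
Sum over inside zeros: 2.4365.
I(r) = log|p(0)| + (inside sum) = 3.4012 + 2.4365 = 5.8377.
Closed form (all zeros inside, monic): I(r) = n·log(r) = 3·log(7) = 5.8377. ✓

I(r) ≈ 5.8377.


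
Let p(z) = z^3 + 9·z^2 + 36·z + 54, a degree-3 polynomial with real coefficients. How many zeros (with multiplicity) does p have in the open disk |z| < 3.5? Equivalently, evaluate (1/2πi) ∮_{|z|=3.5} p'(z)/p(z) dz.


The zeros of p are: -3, (-3 + 3i), (-3 - 3i).
Their magnitudes are: 3, 4.243, 4.243.
Zeros with |z| < R = 3.5: -3.
Count = 1.
By the argument principle, (1/2πi) ∮_{|z|=R} p'(z)/p(z) dz equals exactly this count.

Number of zeros inside |z| < 3.5: 1.


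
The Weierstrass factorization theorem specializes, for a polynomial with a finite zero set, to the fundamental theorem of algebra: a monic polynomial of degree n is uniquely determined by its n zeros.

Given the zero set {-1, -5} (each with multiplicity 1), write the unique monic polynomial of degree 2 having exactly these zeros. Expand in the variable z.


The polynomial is p(z) = ∏_{α ∈ S} (z − α), where S = {-1, -5}.
Expanding the product yields: p(z) = z^2 + 6·z + 5.
The resulting polynomial has degree 2 and real coefficients as required.

p(z) = z^2 + 6·z + 5.


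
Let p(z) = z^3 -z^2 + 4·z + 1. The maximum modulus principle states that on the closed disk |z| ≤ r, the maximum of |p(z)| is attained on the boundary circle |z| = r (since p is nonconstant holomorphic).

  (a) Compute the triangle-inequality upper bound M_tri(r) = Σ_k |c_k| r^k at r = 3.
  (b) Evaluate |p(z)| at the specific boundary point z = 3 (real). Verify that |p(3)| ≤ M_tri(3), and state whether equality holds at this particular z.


Coefficients: c_0 = 1, c_1 = 4, c_2 = -1, c_3 = 1. Radius r = 3.
Part (a). Triangle bound: M_tri(r) = Σ_k |c_k| r^k
  = |1|·3^0 + |4|·3^1 + |-1|·3^2 + |1|·3^3
  = 1 + 12 + 9 + 27 = 49.
This bounds M(r) := max_{|z|=r} |p(z)| from above; equality holds iff all terms c_k z^k can be made to align in phase at a single z on |z|=r.
Part (b). At z = 3 (real, on the circle |z| = r):
  p(3) = (1)·3^0 + (4)·3^1 + (-1)·3^2 + (1)·3^3 = 31.
  |p(3)| = 31.
Check: |p(3)| = 31 ≤ 49 = M_tri(3). ✓ Equality does not hold at z = 3 (the coefficients have mixed signs, so the terms do not all align in phase there).

M_tri(3) = 49; |p(3)| = 31; equality at z=3: no.


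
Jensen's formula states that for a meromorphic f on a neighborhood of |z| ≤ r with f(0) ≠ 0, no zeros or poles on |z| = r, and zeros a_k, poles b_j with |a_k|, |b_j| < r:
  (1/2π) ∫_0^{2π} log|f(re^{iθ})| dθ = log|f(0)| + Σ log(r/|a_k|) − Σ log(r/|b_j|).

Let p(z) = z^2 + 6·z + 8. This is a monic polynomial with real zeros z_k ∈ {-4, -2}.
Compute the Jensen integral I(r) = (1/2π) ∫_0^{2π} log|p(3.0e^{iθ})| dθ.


Zeros: -4, -2; r = 3.0.
Inside |z| < r: -2. Outside (|z| ≥ r): -4.
p(0) = 8, so log|p(0)| = log(8) = 2.0794.
Apply Jensen: I(r) = log|p(0)| + Σ_k log(r/|z_k|), summed over zeros inside |z| < r.
  log(r/|z_k|) for z_k = -2: log(3.0/2) = 0.4055
  Outside zeros (-4) contribute nothing to the Jensen sum.
Sum over inside zeros: 0.4055.
I(r) = log|p(0)| + (inside sum) = 2.0794 + 0.4055 = 2.4849.
Note: since some zeros are outside |z| ≤ r, the simplified n·log(r) form does NOT apply — only the inside zeros contribute.

I(r) ≈ 2.4849.


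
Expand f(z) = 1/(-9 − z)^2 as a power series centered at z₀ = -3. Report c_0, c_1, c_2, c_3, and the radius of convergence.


Let w = z − z₀, so z = z₀ + w.
Then -9 − z = -9 − (z₀ + w) = (-9 − z₀) − w = -6 − w.
f(z) = 1/(-6 − w)^2 = (1/(-6)^2) · (1 − w/(-6))^{−2}.
By the binomial series (1−u)^{−2} = Σ_{n≥0} C(n+1, 1) u^n for |u|<1, with u = w/(-6):
  c_n = C(n+1, 1) / (-6)^(n+2).
  c_0 = 1/(-6)^2 = 1/36.
  c_1 = 2/(-6)^3 = -1/108.
  c_2 = 3/(-6)^4 = 1/432.
  c_3 = 4/(-6)^5 = -1/1944.
The series is valid for |w/d| < 1, i.e. |z − z₀| < |d|.
Radius of convergence: R = |-9 − z₀| = |-6| = 6 (distance from z₀ to the singularity z = -9).

c_0 = 1/36, c_1 = -1/108, c_2 = 1/432, c_3 = -1/1944; R = 6.


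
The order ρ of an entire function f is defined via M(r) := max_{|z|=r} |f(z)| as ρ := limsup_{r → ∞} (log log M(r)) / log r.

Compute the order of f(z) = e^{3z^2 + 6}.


|e^{3z^2 + 6}| = e^{Re(3·z^2) + 6} ≤ e^{3|z|^2 + 6} = e^{3r^2 + 6} on |z| = r, so ρ ≤ 2. Choosing z on |z|=r so that 3·z^2 is real positive (always possible by picking arg z appropriately) gives |f(z)| = e^{3r^2 + 6}, matching the bound. The additive constant 6 does not affect log log M(r) ~ 2·log r. Hence ρ = 2.
Therefore ρ = 2.

Order ρ = 2.


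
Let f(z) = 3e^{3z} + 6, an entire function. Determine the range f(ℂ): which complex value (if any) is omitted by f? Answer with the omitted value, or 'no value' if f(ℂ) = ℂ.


Little Picard bounds the complement of f(ℂ) to at most one point.
e^{3z} is never zero on ℂ, so 3·e^{3z} takes every value in ℂ ∖ {0}. Adding 6 shifts the range to ℂ ∖ {6}. Thus f omits exactly the value 6.

Omitted value: 6.


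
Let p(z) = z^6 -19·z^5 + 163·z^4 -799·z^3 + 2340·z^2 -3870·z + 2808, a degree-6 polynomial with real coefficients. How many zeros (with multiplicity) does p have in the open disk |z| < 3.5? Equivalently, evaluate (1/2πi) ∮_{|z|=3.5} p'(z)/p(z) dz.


The zeros of p are: 3, (3 + 3i), (3 - 3i), 4, (3 + 2i), (3 - 2i).
Their magnitudes are: 3, 4.243, 4.243, 4, 3.606, 3.606.
Zeros with |z| < R = 3.5: 3.
Count = 1.
By the argument principle, (1/2πi) ∮_{|z|=R} p'(z)/p(z) dz equals exactly this count.

Number of zeros inside |z| < 3.5: 1.


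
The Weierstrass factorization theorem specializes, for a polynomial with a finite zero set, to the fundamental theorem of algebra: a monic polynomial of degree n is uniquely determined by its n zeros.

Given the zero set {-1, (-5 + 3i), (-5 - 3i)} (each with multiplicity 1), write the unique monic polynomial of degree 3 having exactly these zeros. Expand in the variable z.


The polynomial is p(z) = ∏_{α ∈ S} (z − α), where S = {-1, (-5 + 3i), (-5 - 3i)}.
Expanding the product yields: p(z) = z^3 + 11·z^2 + 44·z + 34.
Note conjugate pairs combine to real quadratics: (z − (-5+3i))(z − (-5−3i)) = z² + 10z + 34.
The resulting polynomial has degree 3 and real coefficients as required.

p(z) = z^3 + 11·z^2 + 44·z + 34.


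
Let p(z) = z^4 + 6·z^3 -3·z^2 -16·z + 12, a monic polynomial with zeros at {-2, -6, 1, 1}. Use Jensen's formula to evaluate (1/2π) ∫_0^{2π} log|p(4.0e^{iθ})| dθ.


Zeros: -6, -2, 1, 1; r = 4.0.
Inside |z| < r: -2, 1, 1. Outside (|z| ≥ r): -6.
p(0) = 12, so log|p(0)| = log(12) = 2.4849.
Apply Jensen: I(r) = log|p(0)| + Σ_k log(r/|z_k|), summed over zeros inside |z| < r.
  log(r/|z_k|) for z_k = -2: log(4.0/2) = 0.6931
  log(r/|z_k|) for z_k = 1: log(4.0/1) = 1.3863
  log(r/|z_k|) for z_k = 1: log(4.0/1) = 1.3863
  Outside zeros (-6) contribute nothing to the Jensen sum.
Sum over inside zeros: 3.4657.
I(r) = log|p(0)| + (inside sum) = 2.4849 + 3.4657 = 5.9506.
Note: since some zeros are outside |z| ≤ r, the simplified n·log(r) form does NOT apply — only the inside zeros contribute.

I(r) ≈ 5.9506.


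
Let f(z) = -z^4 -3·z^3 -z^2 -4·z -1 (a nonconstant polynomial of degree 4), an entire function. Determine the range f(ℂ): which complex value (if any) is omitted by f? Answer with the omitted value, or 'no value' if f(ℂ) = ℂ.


Little Picard bounds the complement of f(ℂ) to at most one point.
For every w ∈ ℂ, the equation p(z) − w = 0 is a nonconstant polynomial in z and hence has at least one root by the fundamental theorem of algebra. So p is surjective onto ℂ, omitting no value.

Omitted value: no value.


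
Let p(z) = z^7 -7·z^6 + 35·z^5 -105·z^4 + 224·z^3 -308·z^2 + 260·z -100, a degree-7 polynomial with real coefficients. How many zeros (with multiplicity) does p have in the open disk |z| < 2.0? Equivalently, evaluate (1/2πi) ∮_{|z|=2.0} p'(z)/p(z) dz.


The zeros of p are: (1 + 2i), (1 - 2i), 1, (1 + 3i), (1 - 3i), (1 + 1i), (1 - 1i).
Their magnitudes are: 2.236, 2.236, 1, 3.162, 3.162, 1.414, 1.414.
Zeros with |z| < R = 2.0: 1, (1 + 1i), (1 - 1i).
Count = 3.
By the argument principle, (1/2πi) ∮_{|z|=R} p'(z)/p(z) dz equals exactly this count.

Number of zeros inside |z| < 2.0: 3.


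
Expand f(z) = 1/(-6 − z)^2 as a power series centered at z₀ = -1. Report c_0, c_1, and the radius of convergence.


Let w = z − z₀, so z = z₀ + w.
Then -6 − z = -6 − (z₀ + w) = (-6 − z₀) − w = -5 − w.
f(z) = 1/(-5 − w)^2 = (1/(-5)^2) · (1 − w/(-5))^{−2}.
By the binomial series (1−u)^{−2} = Σ_{n≥0} C(n+1, 1) u^n for |u|<1, with u = w/(-5):
  c_n = C(n+1, 1) / (-5)^(n+2).
  c_0 = 1/(-5)^2 = 1/25.
  c_1 = 2/(-5)^3 = -2/125.
The series is valid for |w/d| < 1, i.e. |z − z₀| < |d|.
Radius of convergence: R = |-6 − z₀| = |-5| = 5 (distance from z₀ to the singularity z = -6).

c_0 = 1/25, c_1 = -2/125; R = 5.


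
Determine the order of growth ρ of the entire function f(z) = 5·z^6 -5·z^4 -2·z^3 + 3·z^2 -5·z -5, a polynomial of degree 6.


|f(z)| ≤ Σ|c_k|·r^k = O(r^6) as r → ∞. Polynomial growth is O(e^{r^ε}) for every ε > 0 (since r^6/e^{r^ε} → 0), so ρ ≤ ε for all ε > 0, i.e. ρ = 0. Every nonconstant polynomial has order 0.
Therefore ρ = 0.

Order ρ = 0.


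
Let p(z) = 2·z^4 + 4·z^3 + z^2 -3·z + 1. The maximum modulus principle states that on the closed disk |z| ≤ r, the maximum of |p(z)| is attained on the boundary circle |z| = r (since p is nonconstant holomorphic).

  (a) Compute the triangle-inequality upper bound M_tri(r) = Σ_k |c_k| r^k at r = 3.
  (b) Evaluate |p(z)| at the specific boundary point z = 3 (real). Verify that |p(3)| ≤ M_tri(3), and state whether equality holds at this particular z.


Coefficients: c_0 = 1, c_1 = -3, c_2 = 1, c_3 = 4, c_4 = 2. Radius r = 3.
Part (a). Triangle bound: M_tri(r) = Σ_k |c_k| r^k
  = |1|·3^0 + |-3|·3^1 + |1|·3^2 + |4|·3^3 + |2|·3^4
  = 1 + 9 + 9 + 108 + 162 = 289.
This bounds M(r) := max_{|z|=r} |p(z)| from above; equality holds iff all terms c_k z^k can be made to align in phase at a single z on |z|=r.
Part (b). At z = 3 (real, on the circle |z| = r):
  p(3) = (1)·3^0 + (-3)·3^1 + (1)·3^2 + (4)·3^3 + (2)·3^4 = 271.
  |p(3)| = 271.
Check: |p(3)| = 271 ≤ 289 = M_tri(3). ✓ Equality does not hold at z = 3 (the coefficients have mixed signs, so the terms do not all align in phase there).

M_tri(3) = 289; |p(3)| = 271; equality at z=3: no.


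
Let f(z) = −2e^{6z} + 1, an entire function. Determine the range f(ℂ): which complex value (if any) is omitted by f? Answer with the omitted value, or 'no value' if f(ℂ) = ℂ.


Little Picard bounds the complement of f(ℂ) to at most one point.
e^{6z} is never zero on ℂ, so -2·e^{6z} takes every value in ℂ ∖ {0}. Adding 1 shifts the range to ℂ ∖ {1}. Thus f omits exactly the value 1.

Omitted value: 1.


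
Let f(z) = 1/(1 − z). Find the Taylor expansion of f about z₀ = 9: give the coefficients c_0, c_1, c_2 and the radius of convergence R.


Let w = z − z₀, so z = z₀ + w.
Then 1 − z = 1 − (z₀ + w) = (1 − z₀) − w = -8 − w.
f(z) = 1/(-8 − w) = (1/(-8)) · 1/(1 − w/(-8)) = Σ_{n≥0} w^n / (-8)^(n+1).
So c_n = 1/(-8)^(n+1):
  c_0 = 1/(-8)^1 = -1/8.
  c_1 = 1/(-8)^2 = 1/64.
  c_2 = 1/(-8)^3 = -1/512.
The series is valid for |w/d| < 1, i.e. |z − z₀| < |d|.
Radius of convergence: R = |1 − z₀| = |-8| = 8 (distance from z₀ to the singularity z = 1).

c_0 = -1/8, c_1 = 1/64, c_2 = -1/512; R = 8.


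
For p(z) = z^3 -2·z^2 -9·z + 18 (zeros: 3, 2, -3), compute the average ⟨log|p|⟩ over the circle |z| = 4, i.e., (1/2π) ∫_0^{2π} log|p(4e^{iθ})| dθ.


Zeros: -3, 2, 3; r = 4.
Inside |z| < r: -3, 2, 3. Outside (|z| ≥ r): ∅.
p(0) = 18, so log|p(0)| = log(18) = 2.8904.
Apply Jensen: I(r) = log|p(0)| + Σ_k log(r/|z_k|), summed over zeros inside |z| < r.
  log(r/|z_k|) for z_k = 3: log(4/3) = 0.2877
  log(r/|z_k|) for z_k = 2: log(4/2) = 0.6931
  log(r/|z_k|) for z_k = -3: log(4/3) = 0.2877
Sum over inside zeros: 1.2685.
I(r) = log|p(0)| + (inside sum) = 2.8904 + 1.2685 = 4.1589.
Closed form (all zeros inside, monic): I(r) = n·log(r) = 3·log(4) = 4.1589. ✓

I(r) ≈ 4.1589.


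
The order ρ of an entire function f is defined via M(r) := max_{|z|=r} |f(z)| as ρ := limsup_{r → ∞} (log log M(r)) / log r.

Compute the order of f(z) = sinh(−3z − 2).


sinh(w) is a linear combination of e^{iw} and e^{−iw} (or e^w, e^{−w} in the hyperbolic case), so |sinh(w)| ≤ e^{|w|}. With w = −3z − 2, |w| ≤ 3|z| + 2 = 3r + 2 on |z| = r, giving M(r) ≤ e^{3r + 2}, so ρ ≤ 1. On a suitable ray (z = it for sin/cos; z = t for sinh/cosh, t real → ∞), |sinh(−3z − 2)| grows like e^{3|t|}/2, so ρ ≥ 1. Hence ρ = 1.
Therefore ρ = 1.

Order ρ = 1.


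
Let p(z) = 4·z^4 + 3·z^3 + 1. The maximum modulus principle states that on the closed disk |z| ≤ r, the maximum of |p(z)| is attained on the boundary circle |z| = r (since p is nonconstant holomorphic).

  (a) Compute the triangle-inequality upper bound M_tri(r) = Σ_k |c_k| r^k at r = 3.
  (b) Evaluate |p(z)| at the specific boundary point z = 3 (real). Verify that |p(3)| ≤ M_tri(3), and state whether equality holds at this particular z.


Coefficients: c_0 = 1, c_1 = 0, c_2 = 0, c_3 = 3, c_4 = 4. Radius r = 3.
Part (a). Triangle bound: M_tri(r) = Σ_k |c_k| r^k
  = |1|·3^0 + |0|·3^1 + |0|·3^2 + |3|·3^3 + |4|·3^4
  = 1 + 0 + 0 + 81 + 324 = 406.
This bounds M(r) := max_{|z|=r} |p(z)| from above; equality holds iff all terms c_k z^k can be made to align in phase at a single z on |z|=r.
Part (b). At z = 3 (real, on the circle |z| = r):
  p(3) = (1)·3^0 + (0)·3^1 + (0)·3^2 + (3)·3^3 + (4)·3^4 = 406.
  |p(3)| = 406.
Since all nonzero coefficients share the same sign, |p(3)| = 406 = M_tri(3); the triangle bound is attained at z = 3, so in fact M(r) = 406.

M_tri(3) = 406; |p(3)| = 406; equality at z=3: yes.


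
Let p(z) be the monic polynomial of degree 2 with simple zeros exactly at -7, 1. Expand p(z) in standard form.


The polynomial is p(z) = ∏_{α ∈ S} (z − α), where S = {-7, 1}.
Expanding the product yields: p(z) = z^2 + 6·z -7.
The resulting polynomial has degree 2 and real coefficients as required.

p(z) = z^2 + 6·z -7.


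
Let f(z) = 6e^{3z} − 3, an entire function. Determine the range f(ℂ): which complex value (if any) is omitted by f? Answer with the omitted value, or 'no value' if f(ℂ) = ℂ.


Little Picard bounds the complement of f(ℂ) to at most one point.
e^{3z} is never zero on ℂ, so 6·e^{3z} takes every value in ℂ ∖ {0}. Adding -3 shifts the range to ℂ ∖ {-3}. Thus f omits exactly the value -3.

Omitted value: -3.


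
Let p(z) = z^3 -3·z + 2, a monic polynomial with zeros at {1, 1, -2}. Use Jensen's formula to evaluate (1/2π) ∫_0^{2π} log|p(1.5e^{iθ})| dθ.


Zeros: -2, 1, 1; r = 1.5.
Inside |z| < r: 1, 1. Outside (|z| ≥ r): -2.
p(0) = 2, so log|p(0)| = log(2) = 0.6931.
Apply Jensen: I(r) = log|p(0)| + Σ_k log(r/|z_k|), summed over zeros inside |z| < r.
  log(r/|z_k|) for z_k = 1: log(1.5/1) = 0.4055
  log(r/|z_k|) for z_k = 1: log(1.5/1) = 0.4055
  Outside zeros (-2) contribute nothing to the Jensen sum.
Sum over inside zeros: 0.8109.
I(r) = log|p(0)| + (inside sum) = 0.6931 + 0.8109 = 1.5041.
Note: since some zeros are outside |z| ≤ r, the simplified n·log(r) form does NOT apply — only the inside zeros contribute.

I(r) ≈ 1.5041.
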